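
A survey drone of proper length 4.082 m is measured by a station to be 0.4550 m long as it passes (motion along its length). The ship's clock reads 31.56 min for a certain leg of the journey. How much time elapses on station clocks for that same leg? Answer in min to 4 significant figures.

Length contraction ⇒ γ = L₀/L = 4.082/0.4550 = 8.97143
Time dilation: Δt = γτ₀ = 8.97143 × 31.56 min = 283.1 min

Δt ≈ 283.1 min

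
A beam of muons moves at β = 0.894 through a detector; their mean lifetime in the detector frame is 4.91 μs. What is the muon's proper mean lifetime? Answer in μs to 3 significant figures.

τ₀ ≈ 2.20 μs

γ = 1/√(1 − 0.894²) = 2.2318
Proper time: τ₀ = Δt/γ = 4.91/2.2318 = 2.20 μs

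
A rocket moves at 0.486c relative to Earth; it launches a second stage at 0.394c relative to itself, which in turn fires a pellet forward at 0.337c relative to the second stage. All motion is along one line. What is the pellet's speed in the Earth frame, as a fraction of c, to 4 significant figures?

u ≈ 0.8612c

Compose boost 2: (0.394 + 0.486)/(1 + 0.394×0.486) = 0.8800/1.19148 = 0.738575
Compose boost 3: (0.337 + 0.738575)/(1 + 0.337×0.738575) = 1.07557/1.24890 = 0.8612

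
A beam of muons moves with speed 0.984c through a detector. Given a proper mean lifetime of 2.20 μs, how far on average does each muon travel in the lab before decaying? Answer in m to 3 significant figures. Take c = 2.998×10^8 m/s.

d ≈ 3640 m

γ = 1/√(1 − 0.984²) = 5.6127
Dilated lifetime: Δt = γτ₀ = 5.6127 × 2.20 μs = 12.348 μs
d = vΔt = 0.984c × 12.348 μs = 2.9500×10^8 m/s × 1.2348×10^-5 s = 3640 m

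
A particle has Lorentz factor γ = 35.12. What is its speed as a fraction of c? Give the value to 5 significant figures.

β = √(1 − 1/γ²) = √(1 − 1/35.12²) = √(0.9991892) = 0.99959

β ≈ 0.99959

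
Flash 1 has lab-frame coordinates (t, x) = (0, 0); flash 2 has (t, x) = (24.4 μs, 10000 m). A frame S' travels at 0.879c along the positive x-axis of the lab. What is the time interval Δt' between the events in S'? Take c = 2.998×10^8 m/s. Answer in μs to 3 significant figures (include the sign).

Δt' ≈ -10.3 μs

γ = 1/√(1 − 0.879²) = 2.0972
Δt' = γ(Δt − vΔx/c²) = 2.0972 × (24.4 μs − 0.879×10000 m / (2.998×10^8 m/s))
= 2.0972 × (-4.9195 μs) = -10.3 μs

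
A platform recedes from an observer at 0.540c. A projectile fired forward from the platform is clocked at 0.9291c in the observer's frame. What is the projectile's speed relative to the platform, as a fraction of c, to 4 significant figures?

u' ≈ 0.7809c

Inverse velocity addition: u' = (u − v)/(1 − uv/c²)
= (0.9291 − 0.540)/(1 − 0.9291×0.540) = 0.3891/0.498286 = 0.7809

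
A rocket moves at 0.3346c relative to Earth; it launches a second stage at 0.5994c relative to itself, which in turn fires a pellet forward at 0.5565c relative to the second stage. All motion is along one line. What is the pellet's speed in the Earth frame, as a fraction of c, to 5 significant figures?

Compose boost 2: (0.5994 + 0.3346)/(1 + 0.5994×0.3346) = 0.93400/1.200559 = 0.7779708
Compose boost 3: (0.5565 + 0.7779708)/(1 + 0.5565×0.7779708) = 1.334471/1.432941 = 0.93128

u ≈ 0.93128c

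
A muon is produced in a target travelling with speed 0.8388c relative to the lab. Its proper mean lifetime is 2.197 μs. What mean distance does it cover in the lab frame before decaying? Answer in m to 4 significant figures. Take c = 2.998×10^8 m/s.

d ≈ 1015 m

γ = 1/√(1 − 0.8388²) = 1.83675
Dilated lifetime: Δt = γτ₀ = 1.83675 × 2.197 μs = 4.03534 μs
d = vΔt = 0.8388c × 4.03534 μs = 2.51472×10^8 m/s × 4.03534×10^-6 s = 1015 m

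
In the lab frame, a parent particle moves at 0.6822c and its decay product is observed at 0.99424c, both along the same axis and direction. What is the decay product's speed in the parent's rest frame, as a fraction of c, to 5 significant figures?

u' ≈ 0.96988c

Inverse velocity addition: u' = (u − v)/(1 − uv/c²)
= (0.99424 − 0.6822)/(1 − 0.99424×0.6822) = 0.31204/0.3217295 = 0.96988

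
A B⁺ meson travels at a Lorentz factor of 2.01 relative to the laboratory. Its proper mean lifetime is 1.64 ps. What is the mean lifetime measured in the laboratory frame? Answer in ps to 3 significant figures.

γ = 2.01 (given)
Time dilation: Δt = γτ₀ = 2.01 × 1.64 ps = 3.30 ps

Δt ≈ 3.30 ps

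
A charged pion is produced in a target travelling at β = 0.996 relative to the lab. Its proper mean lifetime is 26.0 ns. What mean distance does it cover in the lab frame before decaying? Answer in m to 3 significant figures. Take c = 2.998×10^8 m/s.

γ = 1/√(1 − 0.996²) = 11.192
Dilated lifetime: Δt = γτ₀ = 11.192 × 26.0 ns = 290.98 ns
d = vΔt = 0.996c × 290.98 ns = 2.9860×10^8 m/s × 2.9098×10^-7 s = 86.9 m

d ≈ 86.9 m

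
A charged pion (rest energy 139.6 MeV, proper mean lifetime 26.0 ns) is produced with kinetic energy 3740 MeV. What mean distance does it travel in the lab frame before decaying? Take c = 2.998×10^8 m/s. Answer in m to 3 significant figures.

d ≈ 216 m

γ = 1 + K/(m₀c²) = 1 + 3740/139.6 = 27.791
β = √(1 − 1/γ²) = 0.99935
Dilated lifetime: γτ₀ = 27.791 × 26.0 ns = 722.56 ns
d = βc·γτ₀ = 0.99935 × (2.998×10^8 m/s) × 7.2256×10^-7 s = 216 m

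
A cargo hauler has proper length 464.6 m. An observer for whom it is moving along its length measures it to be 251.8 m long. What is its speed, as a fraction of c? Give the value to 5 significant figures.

β ≈ 0.84040

γ = L₀/L = 464.6/251.8 = 1.845115
β = √(1 − 1/γ²) = 0.84040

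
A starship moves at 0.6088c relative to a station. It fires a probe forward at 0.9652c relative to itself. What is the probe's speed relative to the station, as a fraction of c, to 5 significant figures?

u ≈ 0.99143c

Relativistic velocity addition: u = (u' + v)/(1 + u'v/c²)
= (0.9652 + 0.6088)/(1 + 0.9652×0.6088) = 1.5740/1.587614 = 0.99143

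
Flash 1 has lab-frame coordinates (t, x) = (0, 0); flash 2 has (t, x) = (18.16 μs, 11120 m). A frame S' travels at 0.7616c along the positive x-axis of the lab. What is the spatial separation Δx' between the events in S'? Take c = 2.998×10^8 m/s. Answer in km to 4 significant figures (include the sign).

Δx' ≈ 10.76 km

γ = 1/√(1 − 0.7616²) = 1.54310
Δx' = γ(Δx − vΔt) = 1.54310 × (11120 m − 0.7616×(2.998×10^8 m/s)×18.16×10^-6 s)
= 1.54310 × (6973.57 m) = 10.76 km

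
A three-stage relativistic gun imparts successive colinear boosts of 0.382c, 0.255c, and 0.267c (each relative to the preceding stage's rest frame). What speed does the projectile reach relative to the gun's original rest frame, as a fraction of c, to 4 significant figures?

Compose boost 2: (0.255 + 0.382)/(1 + 0.255×0.382) = 0.6370/1.09741 = 0.580458
Compose boost 3: (0.267 + 0.580458)/(1 + 0.267×0.580458) = 0.847458/1.15498 = 0.7337

u ≈ 0.7337c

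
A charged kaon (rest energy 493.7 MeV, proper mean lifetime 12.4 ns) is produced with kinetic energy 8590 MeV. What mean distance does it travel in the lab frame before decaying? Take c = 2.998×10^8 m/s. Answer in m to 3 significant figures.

d ≈ 68.3 m

γ = 1 + K/(m₀c²) = 1 + 8590/493.7 = 18.399
β = √(1 − 1/γ²) = 0.99852
Dilated lifetime: γτ₀ = 18.399 × 12.4 ns = 228.15 ns
d = βc·γτ₀ = 0.99852 × (2.998×10^8 m/s) × 2.2815×10^-7 s = 68.3 m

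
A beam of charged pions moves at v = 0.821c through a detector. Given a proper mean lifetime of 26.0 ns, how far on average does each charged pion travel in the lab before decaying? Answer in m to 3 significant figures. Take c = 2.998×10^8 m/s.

γ = 1/√(1 − 0.821²) = 1.7515
Dilated lifetime: Δt = γτ₀ = 1.7515 × 26.0 ns = 45.540 ns
d = vΔt = 0.821c × 45.540 ns = 2.4614×10^8 m/s × 4.5540×10^-8 s = 11.2 m

d ≈ 11.2 m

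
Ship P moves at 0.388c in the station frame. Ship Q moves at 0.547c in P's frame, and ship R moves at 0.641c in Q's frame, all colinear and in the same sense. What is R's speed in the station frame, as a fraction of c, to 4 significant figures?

Compose boost 2: (0.547 + 0.388)/(1 + 0.547×0.388) = 0.9350/1.21224 = 0.771302
Compose boost 3: (0.641 + 0.771302)/(1 + 0.641×0.771302) = 1.41230/1.49440 = 0.9451

u ≈ 0.9451c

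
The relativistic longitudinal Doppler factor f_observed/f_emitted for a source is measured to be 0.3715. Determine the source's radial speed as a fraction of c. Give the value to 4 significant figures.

β ≈ 0.7575

f_obs/f_src = √((1−β)/(1+β)) = 0.3715  ⇒  (1−β)/(1+β) = 0.138012
β = |1 − D²|/(1 + D²) = |1 − 0.138012|/(1 + 0.138012) = 0.7575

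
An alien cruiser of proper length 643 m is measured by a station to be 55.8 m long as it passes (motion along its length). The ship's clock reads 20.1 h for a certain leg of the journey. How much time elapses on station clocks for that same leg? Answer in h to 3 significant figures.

Length contraction ⇒ γ = L₀/L = 643/55.8 = 11.523
Time dilation: Δt = γτ₀ = 11.523 × 20.1 h = 232 h

Δt ≈ 232 h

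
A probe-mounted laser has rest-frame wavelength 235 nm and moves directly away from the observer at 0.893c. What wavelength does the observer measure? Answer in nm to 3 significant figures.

λ_obs ≈ 988 nm

Relativistic Doppler: λ_obs = λ_src √((1+β)/(1−β))
= 235 × √(1.8930/0.10700) = 235 × 4.2061 = 988 nm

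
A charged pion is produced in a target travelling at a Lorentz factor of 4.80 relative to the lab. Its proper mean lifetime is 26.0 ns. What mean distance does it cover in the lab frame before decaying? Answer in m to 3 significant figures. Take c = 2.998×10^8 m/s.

d ≈ 36.6 m

β = √(1 − 1/γ²) = √(1 − 1/4.80²) = 0.97806
Dilated lifetime: Δt = γτ₀ = 4.80 × 26.0 ns = 124.80 ns
d = vΔt = 0.97806c × 124.80 ns = 2.9322×10^8 m/s × 1.2480×10^-7 s = 36.6 m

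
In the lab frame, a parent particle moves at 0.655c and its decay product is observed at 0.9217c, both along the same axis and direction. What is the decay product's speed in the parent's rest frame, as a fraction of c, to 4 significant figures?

Inverse velocity addition: u' = (u − v)/(1 − uv/c²)
= (0.9217 − 0.655)/(1 − 0.9217×0.655) = 0.2667/0.396286 = 0.6730

u' ≈ 0.6730c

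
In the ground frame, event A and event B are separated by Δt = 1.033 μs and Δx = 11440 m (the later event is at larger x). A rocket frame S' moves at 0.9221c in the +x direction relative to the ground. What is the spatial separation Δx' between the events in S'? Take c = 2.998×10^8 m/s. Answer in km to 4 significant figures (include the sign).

Δx' ≈ 28.83 km

γ = 1/√(1 − 0.9221²) = 2.58430
Δx' = γ(Δx − vΔt) = 2.58430 × (11440 m − 0.9221×(2.998×10^8 m/s)×1.033×10^-6 s)
= 2.58430 × (11154.4 m) = 28.83 km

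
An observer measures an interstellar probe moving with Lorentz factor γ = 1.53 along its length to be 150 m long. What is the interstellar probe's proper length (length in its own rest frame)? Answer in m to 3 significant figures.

γ = 1.53 (given)
L₀ = γL = 1.53 × 150 = 230 m

L₀ ≈ 230 m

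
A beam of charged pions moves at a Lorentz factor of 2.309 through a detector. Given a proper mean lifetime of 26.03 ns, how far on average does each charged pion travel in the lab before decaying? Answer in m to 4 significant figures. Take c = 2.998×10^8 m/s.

β = √(1 − 1/γ²) = √(1 − 1/2.309²) = 0.901352
Dilated lifetime: Δt = γτ₀ = 2.309 × 26.03 ns = 60.1033 ns
d = vΔt = 0.901352c × 60.1033 ns = 2.70225×10^8 m/s × 6.01033×10^-8 s = 16.24 m

d ≈ 16.24 m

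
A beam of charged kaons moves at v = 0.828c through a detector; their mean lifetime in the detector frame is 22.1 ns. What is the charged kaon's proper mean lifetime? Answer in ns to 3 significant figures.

γ = 1/√(1 − 0.828²) = 1.7834
Proper time: τ₀ = Δt/γ = 22.1/1.7834 = 12.4 ns

τ₀ ≈ 12.4 ns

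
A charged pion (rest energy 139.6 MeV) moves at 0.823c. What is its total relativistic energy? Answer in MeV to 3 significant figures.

γ = 1/√(1 − 0.823²) = 1.7604
E = γm₀c² = 1.7604 × 139.6 MeV = 246 MeV

E ≈ 246 MeV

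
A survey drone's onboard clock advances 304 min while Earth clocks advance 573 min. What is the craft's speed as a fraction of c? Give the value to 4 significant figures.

β ≈ 0.8477

γ = Δt/τ₀ = 573/304 = 1.88487
β = √(1 − 1/γ²) = √(1 − 1/1.88487²) = 0.8477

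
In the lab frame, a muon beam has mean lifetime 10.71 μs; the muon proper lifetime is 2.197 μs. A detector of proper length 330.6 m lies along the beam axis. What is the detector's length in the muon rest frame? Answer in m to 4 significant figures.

L ≈ 67.82 m

Time dilation ⇒ γ = Δt/τ₀ = 10.71/2.197 = 4.87483
Length contraction: L = L₀/γ = 330.6/4.87483 = 67.82 m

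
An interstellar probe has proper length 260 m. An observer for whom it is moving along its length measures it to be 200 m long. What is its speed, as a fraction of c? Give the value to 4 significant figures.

γ = L₀/L = 260/200 = 1.30000
β = √(1 − 1/γ²) = 0.6390

β ≈ 0.6390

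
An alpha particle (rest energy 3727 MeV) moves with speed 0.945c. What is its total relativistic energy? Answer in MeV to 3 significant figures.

γ = 1/√(1 − 0.945²) = 3.0574
E = γm₀c² = 3.0574 × 3727 MeV = 11400 MeV

E ≈ 11400 MeV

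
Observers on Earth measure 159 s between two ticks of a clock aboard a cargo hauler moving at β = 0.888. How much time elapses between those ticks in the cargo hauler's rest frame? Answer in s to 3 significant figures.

γ = 1/√(1 − 0.888²) = 2.1747
Proper time: τ₀ = Δt/γ = 159/2.1747 = 73.1 s

τ₀ ≈ 73.1 s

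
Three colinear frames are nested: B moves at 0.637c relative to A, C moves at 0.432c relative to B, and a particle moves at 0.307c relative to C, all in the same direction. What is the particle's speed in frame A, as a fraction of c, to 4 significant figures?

Compose boost 2: (0.432 + 0.637)/(1 + 0.432×0.637) = 1.069/1.27518 = 0.838310
Compose boost 3: (0.307 + 0.838310)/(1 + 0.307×0.838310) = 1.14531/1.25736 = 0.9109

u ≈ 0.9109c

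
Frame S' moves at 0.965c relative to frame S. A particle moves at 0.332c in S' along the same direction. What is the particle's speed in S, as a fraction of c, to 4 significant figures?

u ≈ 0.9823c

Relativistic velocity addition: u = (u' + v)/(1 + u'v/c²)
= (0.332 + 0.965)/(1 + 0.332×0.965) = 1.297/1.32038 = 0.9823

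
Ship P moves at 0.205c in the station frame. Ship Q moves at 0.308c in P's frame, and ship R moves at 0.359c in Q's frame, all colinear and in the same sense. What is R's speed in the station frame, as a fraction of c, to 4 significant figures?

u ≈ 0.7173c

Compose boost 2: (0.308 + 0.205)/(1 + 0.308×0.205) = 0.5130/1.06314 = 0.482533
Compose boost 3: (0.359 + 0.482533)/(1 + 0.359×0.482533) = 0.841533/1.17323 = 0.7173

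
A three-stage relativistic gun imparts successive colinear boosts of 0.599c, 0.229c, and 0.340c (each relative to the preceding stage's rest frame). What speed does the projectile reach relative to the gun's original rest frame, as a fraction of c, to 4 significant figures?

u ≈ 0.8562c

Compose boost 2: (0.229 + 0.599)/(1 + 0.229×0.599) = 0.8280/1.13717 = 0.728123
Compose boost 3: (0.340 + 0.728123)/(1 + 0.340×0.728123) = 1.06812/1.24756 = 0.8562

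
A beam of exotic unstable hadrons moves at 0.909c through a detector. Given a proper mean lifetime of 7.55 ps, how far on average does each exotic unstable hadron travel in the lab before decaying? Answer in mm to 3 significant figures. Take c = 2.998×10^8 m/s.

d ≈ 4.94 mm

γ = 1/√(1 − 0.909²) = 2.3993
Dilated lifetime: Δt = γτ₀ = 2.3993 × 7.55 ps = 18.114 ps
d = vΔt = 0.909c × 18.114 ps = 2.7252×10^8 m/s × 1.8114×10^-11 s = 4.94 mm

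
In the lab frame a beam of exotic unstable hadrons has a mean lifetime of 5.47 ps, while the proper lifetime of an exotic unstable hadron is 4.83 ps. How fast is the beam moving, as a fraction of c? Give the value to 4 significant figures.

γ = Δt/τ₀ = 5.47/4.83 = 1.13251
β = √(1 − 1/γ²) = √(1 − 1/1.13251²) = 0.4694

β ≈ 0.4694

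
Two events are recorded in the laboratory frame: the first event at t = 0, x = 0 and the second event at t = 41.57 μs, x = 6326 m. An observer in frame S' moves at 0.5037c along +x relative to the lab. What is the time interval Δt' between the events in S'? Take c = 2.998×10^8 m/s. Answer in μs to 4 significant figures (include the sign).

Δt' ≈ 35.82 μs

γ = 1/√(1 − 0.5037²) = 1.15757
Δt' = γ(Δt − vΔx/c²) = 1.15757 × (41.57 μs − 0.5037×6326 m / (2.998×10^8 m/s))
= 1.15757 × (30.9416 μs) = 35.82 μs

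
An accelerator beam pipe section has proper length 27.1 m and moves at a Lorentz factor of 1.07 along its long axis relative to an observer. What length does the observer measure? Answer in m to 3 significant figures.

γ = 1.07 (given)
Length contraction: L = L₀/γ = 27.1/1.07 = 25.3 m

L ≈ 25.3 m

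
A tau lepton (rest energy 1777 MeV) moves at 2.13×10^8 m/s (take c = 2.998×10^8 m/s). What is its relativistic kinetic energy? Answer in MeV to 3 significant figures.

β = v/c = 2.13×10^8 / 2.998×10^8 = 0.71047
γ = 1/√(1 − 0.71047²) = 1.4210
K = (γ − 1)m₀c² = (1.4210 − 1) × 1777 MeV = 0.42101 × 1777 MeV = 748 MeV

K ≈ 748 MeV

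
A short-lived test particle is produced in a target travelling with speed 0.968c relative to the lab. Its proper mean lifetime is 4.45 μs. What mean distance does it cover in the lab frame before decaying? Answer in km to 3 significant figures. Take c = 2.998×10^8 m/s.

γ = 1/√(1 − 0.968²) = 3.9849
Dilated lifetime: Δt = γτ₀ = 3.9849 × 4.45 μs = 17.733 μs
d = vΔt = 0.968c × 17.733 μs = 2.9021×10^8 m/s × 1.7733×10^-5 s = 5.15 km

d ≈ 5.15 km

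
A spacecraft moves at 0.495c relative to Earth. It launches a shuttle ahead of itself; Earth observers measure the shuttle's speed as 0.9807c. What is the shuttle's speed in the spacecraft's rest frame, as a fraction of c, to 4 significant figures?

u' ≈ 0.9439c

Inverse velocity addition: u' = (u − v)/(1 − uv/c²)
= (0.9807 − 0.495)/(1 − 0.9807×0.495) = 0.4857/0.514553 = 0.9439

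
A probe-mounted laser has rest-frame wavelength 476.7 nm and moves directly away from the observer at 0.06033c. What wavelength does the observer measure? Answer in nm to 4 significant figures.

λ_obs ≈ 506.4 nm

Relativistic Doppler: λ_obs = λ_src √((1+β)/(1−β))
= 476.7 × √(1.06033/0.939670) = 476.7 × 1.06226 = 506.4 nm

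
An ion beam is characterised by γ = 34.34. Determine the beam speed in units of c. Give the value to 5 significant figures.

β = √(1 − 1/γ²) = √(1 − 1/34.34²) = √(0.9991520) = 0.99958

β ≈ 0.99958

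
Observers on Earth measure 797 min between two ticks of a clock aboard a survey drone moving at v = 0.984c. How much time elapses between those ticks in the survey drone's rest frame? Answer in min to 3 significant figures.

γ = 1/√(1 − 0.984²) = 5.6127
Proper time: τ₀ = Δt/γ = 797/5.6127 = 142 min

τ₀ ≈ 142 min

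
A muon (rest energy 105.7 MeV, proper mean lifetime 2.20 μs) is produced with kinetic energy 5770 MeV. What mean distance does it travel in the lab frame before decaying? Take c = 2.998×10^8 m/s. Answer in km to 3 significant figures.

γ = 1 + K/(m₀c²) = 1 + 5770/105.7 = 55.588
β = √(1 − 1/γ²) = 0.99984
Dilated lifetime: γτ₀ = 55.588 × 2.20 μs = 122.29 μs
d = βc·γτ₀ = 0.99984 × (2.998×10^8 m/s) × 0.00012229 s = 36.7 km

d ≈ 36.7 km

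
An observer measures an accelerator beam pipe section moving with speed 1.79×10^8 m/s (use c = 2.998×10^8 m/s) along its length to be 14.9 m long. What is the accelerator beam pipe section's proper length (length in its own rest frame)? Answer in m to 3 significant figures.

L₀ ≈ 18.6 m

β = v/c = 1.79×10^8 / 2.998×10^8 = 0.59706
γ = 1/√(1 − 0.59706²) = 1.2466
L₀ = γL = 1.2466 × 14.9 = 18.6 m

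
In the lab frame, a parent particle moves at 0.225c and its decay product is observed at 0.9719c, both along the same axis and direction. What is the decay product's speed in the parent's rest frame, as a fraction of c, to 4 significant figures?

Inverse velocity addition: u' = (u − v)/(1 − uv/c²)
= (0.9719 − 0.225)/(1 − 0.9719×0.225) = 0.7469/0.781323 = 0.9559

u' ≈ 0.9559c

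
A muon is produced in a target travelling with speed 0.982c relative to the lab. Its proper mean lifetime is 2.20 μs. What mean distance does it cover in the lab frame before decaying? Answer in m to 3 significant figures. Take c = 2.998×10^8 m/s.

d ≈ 3430 m

γ = 1/√(1 − 0.982²) = 5.2943
Dilated lifetime: Δt = γτ₀ = 5.2943 × 2.20 μs = 11.648 μs
d = vΔt = 0.982c × 11.648 μs = 2.9440×10^8 m/s × 1.1648×10^-5 s = 3430 m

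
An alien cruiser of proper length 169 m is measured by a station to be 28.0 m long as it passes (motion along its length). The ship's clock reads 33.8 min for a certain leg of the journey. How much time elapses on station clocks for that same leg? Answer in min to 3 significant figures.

Δt ≈ 204 min

Length contraction ⇒ γ = L₀/L = 169/28.0 = 6.0357
Time dilation: Δt = γτ₀ = 6.0357 × 33.8 min = 204 min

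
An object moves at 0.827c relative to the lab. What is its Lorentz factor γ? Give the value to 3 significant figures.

γ ≈ 1.78

γ = 1/√(1 − β²) = 1/√(1 − 0.827²) = 1/√(0.31607) = 1.78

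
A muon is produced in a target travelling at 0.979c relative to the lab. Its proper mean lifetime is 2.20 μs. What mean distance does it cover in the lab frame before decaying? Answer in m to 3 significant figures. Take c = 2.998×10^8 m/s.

d ≈ 3170 m

γ = 1/√(1 − 0.979²) = 4.9053
Dilated lifetime: Δt = γτ₀ = 4.9053 × 2.20 μs = 10.792 μs
d = vΔt = 0.979c × 10.792 μs = 2.9350×10^8 m/s × 1.0792×10^-5 s = 3170 m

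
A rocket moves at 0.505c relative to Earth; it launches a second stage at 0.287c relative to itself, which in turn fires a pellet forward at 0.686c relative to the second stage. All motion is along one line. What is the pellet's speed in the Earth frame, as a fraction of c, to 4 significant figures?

Compose boost 2: (0.287 + 0.505)/(1 + 0.287×0.505) = 0.7920/1.14494 = 0.691742
Compose boost 3: (0.686 + 0.691742)/(1 + 0.686×0.691742) = 1.37774/1.47454 = 0.9344

u ≈ 0.9344c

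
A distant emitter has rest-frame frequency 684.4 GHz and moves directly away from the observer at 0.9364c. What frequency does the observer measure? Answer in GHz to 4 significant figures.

Relativistic Doppler: f_obs = f_src √((1−β)/(1+β))
= 684.4 × √(0.0636000/1.93640) = 684.4 × 0.181230 = 124.0 GHz

f_obs ≈ 124.0 GHz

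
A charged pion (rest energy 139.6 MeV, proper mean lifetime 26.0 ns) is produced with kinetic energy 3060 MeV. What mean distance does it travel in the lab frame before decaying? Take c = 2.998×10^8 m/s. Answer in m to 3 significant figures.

γ = 1 + K/(m₀c²) = 1 + 3060/139.6 = 22.920
β = √(1 − 1/γ²) = 0.99905
Dilated lifetime: γτ₀ = 22.920 × 26.0 ns = 595.91 ns
d = βc·γτ₀ = 0.99905 × (2.998×10^8 m/s) × 5.9591×10^-7 s = 178 m

d ≈ 178 m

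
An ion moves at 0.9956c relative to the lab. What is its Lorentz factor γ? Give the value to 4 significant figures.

γ = 1/√(1 − β²) = 1/√(1 − 0.9956²) = 1/√(0.00878064) = 10.67

γ ≈ 10.67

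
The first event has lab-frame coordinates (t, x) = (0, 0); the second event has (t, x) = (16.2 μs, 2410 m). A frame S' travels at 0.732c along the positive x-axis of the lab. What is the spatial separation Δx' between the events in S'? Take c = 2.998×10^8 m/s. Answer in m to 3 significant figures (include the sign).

γ = 1/√(1 − 0.732²) = 1.4678
Δx' = γ(Δx − vΔt) = 1.4678 × (2410 m − 0.732×(2.998×10^8 m/s)×16.2×10^-6 s)
= 1.4678 × (-1145.1 m) = -1680 m

Δx' ≈ -1680 m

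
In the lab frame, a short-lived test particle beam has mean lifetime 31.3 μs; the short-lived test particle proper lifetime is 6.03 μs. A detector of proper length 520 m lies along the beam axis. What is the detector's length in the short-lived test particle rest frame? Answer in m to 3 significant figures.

L ≈ 100 m

Time dilation ⇒ γ = Δt/τ₀ = 31.3/6.03 = 5.1907
Length contraction: L = L₀/γ = 520/5.1907 = 100 m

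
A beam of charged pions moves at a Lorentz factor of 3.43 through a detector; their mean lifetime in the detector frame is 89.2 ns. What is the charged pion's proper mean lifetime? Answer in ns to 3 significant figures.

γ = 3.43 (given)
Proper time: τ₀ = Δt/γ = 89.2/3.43 = 26.0 ns

τ₀ ≈ 26.0 ns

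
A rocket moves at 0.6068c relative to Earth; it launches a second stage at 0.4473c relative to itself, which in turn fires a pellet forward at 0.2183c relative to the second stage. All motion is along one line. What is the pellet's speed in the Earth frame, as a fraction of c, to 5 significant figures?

Compose boost 2: (0.4473 + 0.6068)/(1 + 0.4473×0.6068) = 1.0541/1.271422 = 0.8290719
Compose boost 3: (0.2183 + 0.8290719)/(1 + 0.2183×0.8290719) = 1.047372/1.180986 = 0.88686

u ≈ 0.88686c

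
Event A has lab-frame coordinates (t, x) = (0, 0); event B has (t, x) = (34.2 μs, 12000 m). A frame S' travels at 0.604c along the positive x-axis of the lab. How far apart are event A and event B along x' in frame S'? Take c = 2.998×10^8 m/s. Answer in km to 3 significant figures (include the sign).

Δx' ≈ 7.29 km

γ = 1/√(1 − 0.604²) = 1.2547
Δx' = γ(Δx − vΔt) = 1.2547 × (12000 m − 0.604×(2.998×10^8 m/s)×34.2×10^-6 s)
= 1.2547 × (5807.1 m) = 7.29 km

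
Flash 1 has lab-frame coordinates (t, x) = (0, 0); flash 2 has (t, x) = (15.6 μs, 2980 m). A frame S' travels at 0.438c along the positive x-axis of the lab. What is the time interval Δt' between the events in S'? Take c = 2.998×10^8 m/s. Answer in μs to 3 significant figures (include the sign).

Δt' ≈ 12.5 μs

γ = 1/√(1 − 0.438²) = 1.1124
Δt' = γ(Δt − vΔx/c²) = 1.1124 × (15.6 μs − 0.438×2980 m / (2.998×10^8 m/s))
= 1.1124 × (11.246 μs) = 12.5 μs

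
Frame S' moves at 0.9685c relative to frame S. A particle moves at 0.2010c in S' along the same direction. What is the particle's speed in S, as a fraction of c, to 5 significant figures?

u ≈ 0.97893c

Relativistic velocity addition: u = (u' + v)/(1 + u'v/c²)
= (0.2010 + 0.9685)/(1 + 0.2010×0.9685) = 1.1695/1.194669 = 0.97893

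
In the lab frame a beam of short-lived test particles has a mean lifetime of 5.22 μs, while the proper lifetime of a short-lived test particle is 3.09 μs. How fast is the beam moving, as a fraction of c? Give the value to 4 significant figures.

β ≈ 0.8060

γ = Δt/τ₀ = 5.22/3.09 = 1.68932
β = √(1 − 1/γ²) = √(1 − 1/1.68932²) = 0.8060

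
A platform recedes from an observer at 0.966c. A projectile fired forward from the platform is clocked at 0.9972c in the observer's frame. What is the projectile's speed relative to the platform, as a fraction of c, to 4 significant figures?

Inverse velocity addition: u' = (u − v)/(1 − uv/c²)
= (0.9972 − 0.966)/(1 − 0.9972×0.966) = 0.03120/0.0367048 = 0.8500

u' ≈ 0.8500c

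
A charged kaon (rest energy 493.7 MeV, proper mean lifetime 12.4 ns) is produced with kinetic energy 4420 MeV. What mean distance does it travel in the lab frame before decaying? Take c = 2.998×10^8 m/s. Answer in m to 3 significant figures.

d ≈ 36.8 m

γ = 1 + K/(m₀c²) = 1 + 4420/493.7 = 9.9528
β = √(1 − 1/γ²) = 0.99494
Dilated lifetime: γτ₀ = 9.9528 × 12.4 ns = 123.41 ns
d = βc·γτ₀ = 0.99494 × (2.998×10^8 m/s) × 1.2341×10^-7 s = 36.8 m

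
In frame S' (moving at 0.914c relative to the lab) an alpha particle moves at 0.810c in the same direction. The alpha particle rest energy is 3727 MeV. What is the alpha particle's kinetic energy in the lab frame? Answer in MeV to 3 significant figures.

K ≈ 23500 MeV

u_lab = (0.810 + 0.914)/(1 + 0.810×0.914) = 0.990611
γ = 1/√(1 − 0.990611²) = 7.3147
K = (γ − 1)m₀c² = (7.3147 − 1) × 3727 = 6.3147 × 3727 = 23500 MeV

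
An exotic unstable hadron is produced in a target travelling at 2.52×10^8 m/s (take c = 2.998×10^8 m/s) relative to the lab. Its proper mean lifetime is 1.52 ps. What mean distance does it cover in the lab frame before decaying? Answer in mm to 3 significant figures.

d ≈ 0.707 mm

β = v/c = 2.52×10^8 / 2.998×10^8 = 0.84056
γ = 1/√(1 − 0.84056²) = 1.8460
Dilated lifetime: Δt = γτ₀ = 1.8460 × 1.52 ps = 2.8059 ps
d = vΔt = 0.84056c × 2.8059 ps = 2.5200×10^8 m/s × 2.8059×10^-12 s = 0.707 mm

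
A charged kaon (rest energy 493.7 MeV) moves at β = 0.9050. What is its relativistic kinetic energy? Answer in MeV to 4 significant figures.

γ = 1/√(1 − 0.9050²) = 2.35066
K = (γ − 1)m₀c² = (2.35066 − 1) × 493.7 MeV = 1.35066 × 493.7 MeV = 666.8 MeV

K ≈ 666.8 MeV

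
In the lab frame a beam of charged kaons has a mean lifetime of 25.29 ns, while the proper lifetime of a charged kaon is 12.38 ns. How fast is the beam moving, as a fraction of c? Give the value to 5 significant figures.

γ = Δt/τ₀ = 25.29/12.38 = 2.042811
β = √(1 − 1/γ²) = √(1 − 1/2.042811²) = 0.87199

β ≈ 0.87199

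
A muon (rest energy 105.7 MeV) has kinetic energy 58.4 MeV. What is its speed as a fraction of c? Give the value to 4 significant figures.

β ≈ 0.7649

γ = 1 + K/(m₀c²) = 1 + 58.4/105.7 = 1.55251
β = √(1 − 1/γ²) = 0.7649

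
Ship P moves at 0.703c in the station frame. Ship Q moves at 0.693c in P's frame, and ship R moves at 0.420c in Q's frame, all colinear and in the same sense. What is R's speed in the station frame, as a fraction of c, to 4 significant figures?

Compose boost 2: (0.693 + 0.703)/(1 + 0.693×0.703) = 1.396/1.48718 = 0.938690
Compose boost 3: (0.420 + 0.938690)/(1 + 0.420×0.938690) = 1.35869/1.39425 = 0.9745

u ≈ 0.9745c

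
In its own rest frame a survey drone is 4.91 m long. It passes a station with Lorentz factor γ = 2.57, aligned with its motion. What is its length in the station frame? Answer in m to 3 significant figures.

γ = 2.57 (given)
Length contraction: L = L₀/γ = 4.91/2.57 = 1.91 m

L ≈ 1.91 m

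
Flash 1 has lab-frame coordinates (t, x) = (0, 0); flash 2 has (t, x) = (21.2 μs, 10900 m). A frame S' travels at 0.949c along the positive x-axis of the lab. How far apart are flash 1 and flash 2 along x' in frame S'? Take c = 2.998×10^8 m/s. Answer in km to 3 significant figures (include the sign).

Δx' ≈ 15.4 km

γ = 1/√(1 − 0.949²) = 3.1718
Δx' = γ(Δx − vΔt) = 3.1718 × (10900 m − 0.949×(2.998×10^8 m/s)×21.2×10^-6 s)
= 3.1718 × (4868.4 m) = 15.4 km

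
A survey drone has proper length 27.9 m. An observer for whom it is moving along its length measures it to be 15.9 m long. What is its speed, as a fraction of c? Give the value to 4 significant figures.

γ = L₀/L = 27.9/15.9 = 1.75472
β = √(1 − 1/γ²) = 0.8217

β ≈ 0.8217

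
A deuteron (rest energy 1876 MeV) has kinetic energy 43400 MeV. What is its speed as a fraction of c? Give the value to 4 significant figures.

β ≈ 0.9991

γ = 1 + K/(m₀c²) = 1 + 43400/1876 = 24.1343
β = √(1 − 1/γ²) = 0.9991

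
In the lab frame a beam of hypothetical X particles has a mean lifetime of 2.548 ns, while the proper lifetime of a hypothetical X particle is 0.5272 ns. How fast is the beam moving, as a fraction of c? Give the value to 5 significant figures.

γ = Δt/τ₀ = 2.548/0.5272 = 4.833080
β = √(1 − 1/γ²) = √(1 − 1/4.833080²) = 0.97836

β ≈ 0.97836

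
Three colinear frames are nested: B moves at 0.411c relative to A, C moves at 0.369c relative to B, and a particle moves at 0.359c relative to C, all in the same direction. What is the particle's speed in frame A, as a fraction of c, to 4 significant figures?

u ≈ 0.8336c

Compose boost 2: (0.369 + 0.411)/(1 + 0.369×0.411) = 0.7800/1.15166 = 0.677284
Compose boost 3: (0.359 + 0.677284)/(1 + 0.359×0.677284) = 1.03628/1.24314 = 0.8336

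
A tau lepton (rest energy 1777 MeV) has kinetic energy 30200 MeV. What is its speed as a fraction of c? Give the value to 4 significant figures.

γ = 1 + K/(m₀c²) = 1 + 30200/1777 = 17.9949
β = √(1 − 1/γ²) = 0.9985

β ≈ 0.9985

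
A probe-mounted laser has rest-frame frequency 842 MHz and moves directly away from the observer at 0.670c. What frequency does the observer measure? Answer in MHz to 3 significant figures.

Relativistic Doppler: f_obs = f_src √((1−β)/(1+β))
= 842 × √(0.33000/1.6700) = 842 × 0.44453 = 374 MHz

f_obs ≈ 374 MHz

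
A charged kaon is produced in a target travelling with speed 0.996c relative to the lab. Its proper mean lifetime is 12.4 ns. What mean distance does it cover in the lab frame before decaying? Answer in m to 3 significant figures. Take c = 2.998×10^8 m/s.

d ≈ 41.4 m

γ = 1/√(1 − 0.996²) = 11.192
Dilated lifetime: Δt = γτ₀ = 11.192 × 12.4 ns = 138.78 ns
d = vΔt = 0.996c × 138.78 ns = 2.9860×10^8 m/s × 1.3878×10^-7 s = 41.4 m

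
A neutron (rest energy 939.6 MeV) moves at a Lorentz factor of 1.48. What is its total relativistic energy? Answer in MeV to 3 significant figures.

γ = 1.48 (given)
E = γm₀c² = 1.48 × 939.6 MeV = 1390 MeV

E ≈ 1390 MeV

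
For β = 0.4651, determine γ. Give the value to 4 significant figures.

γ = 1/√(1 − β²) = 1/√(1 − 0.4651²) = 1/√(0.783682) = 1.130

γ ≈ 1.130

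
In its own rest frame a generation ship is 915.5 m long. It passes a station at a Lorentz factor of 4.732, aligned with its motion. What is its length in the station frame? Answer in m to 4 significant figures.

L ≈ 193.5 m

γ = 4.732 (given)
Length contraction: L = L₀/γ = 915.5/4.732 = 193.5 m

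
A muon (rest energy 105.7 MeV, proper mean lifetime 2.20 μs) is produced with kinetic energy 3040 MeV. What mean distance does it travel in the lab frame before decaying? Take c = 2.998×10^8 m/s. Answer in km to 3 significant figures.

d ≈ 19.6 km

γ = 1 + K/(m₀c²) = 1 + 3040/105.7 = 29.761
β = √(1 − 1/γ²) = 0.99944
Dilated lifetime: γτ₀ = 29.761 × 2.20 μs = 65.473 μs
d = βc·γτ₀ = 0.99944 × (2.998×10^8 m/s) × 6.5473×10^-5 s = 19.6 km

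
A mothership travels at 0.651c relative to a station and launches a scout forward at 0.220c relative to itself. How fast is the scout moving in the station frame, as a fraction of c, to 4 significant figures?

u ≈ 0.7619c

Compose boost 2: (0.220 + 0.651)/(1 + 0.220×0.651) = 0.8710/1.14322 = 0.7619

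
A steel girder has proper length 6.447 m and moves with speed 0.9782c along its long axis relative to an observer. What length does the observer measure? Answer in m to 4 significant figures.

L ≈ 1.339 m

γ = 1/√(1 − 0.9782²) = 4.81545
Length contraction: L = L₀/γ = 6.447/4.81545 = 1.339 m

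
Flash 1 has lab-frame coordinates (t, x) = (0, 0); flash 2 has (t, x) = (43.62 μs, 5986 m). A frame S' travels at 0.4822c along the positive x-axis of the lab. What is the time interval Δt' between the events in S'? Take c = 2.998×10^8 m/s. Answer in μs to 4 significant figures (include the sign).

γ = 1/√(1 − 0.4822²) = 1.14147
Δt' = γ(Δt − vΔx/c²) = 1.14147 × (43.62 μs − 0.4822×5986 m / (2.998×10^8 m/s))
= 1.14147 × (33.9921 μs) = 38.80 μs

Δt' ≈ 38.80 μs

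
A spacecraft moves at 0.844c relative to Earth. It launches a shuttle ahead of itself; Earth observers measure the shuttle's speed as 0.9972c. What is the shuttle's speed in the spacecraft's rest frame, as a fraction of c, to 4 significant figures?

Inverse velocity addition: u' = (u − v)/(1 − uv/c²)
= (0.9972 − 0.844)/(1 − 0.9972×0.844) = 0.1532/0.158363 = 0.9674

u' ≈ 0.9674c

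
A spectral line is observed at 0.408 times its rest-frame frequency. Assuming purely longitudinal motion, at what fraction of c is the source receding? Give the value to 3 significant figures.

β ≈ 0.715

f_obs/f_src = √((1−β)/(1+β)) = 0.408  ⇒  (1−β)/(1+β) = 0.16646
β = |1 − D²|/(1 + D²) = |1 − 0.16646|/(1 + 0.16646) = 0.715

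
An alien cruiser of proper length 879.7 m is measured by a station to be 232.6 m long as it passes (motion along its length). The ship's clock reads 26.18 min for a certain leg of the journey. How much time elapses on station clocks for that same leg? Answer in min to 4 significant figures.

Length contraction ⇒ γ = L₀/L = 879.7/232.6 = 3.78203
Time dilation: Δt = γτ₀ = 3.78203 × 26.18 min = 99.01 min

Δt ≈ 99.01 min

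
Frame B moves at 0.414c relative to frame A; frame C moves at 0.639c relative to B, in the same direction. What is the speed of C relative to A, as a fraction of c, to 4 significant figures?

u ≈ 0.8327c

Compose boost 2: (0.639 + 0.414)/(1 + 0.639×0.414) = 1.053/1.26455 = 0.8327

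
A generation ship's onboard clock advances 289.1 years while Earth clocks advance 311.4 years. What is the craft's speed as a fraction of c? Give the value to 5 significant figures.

β ≈ 0.37161

γ = Δt/τ₀ = 311.4/289.1 = 1.077136
β = √(1 − 1/γ²) = √(1 − 1/1.077136²) = 0.37161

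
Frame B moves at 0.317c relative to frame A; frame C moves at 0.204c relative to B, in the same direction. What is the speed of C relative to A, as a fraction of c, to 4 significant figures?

u ≈ 0.4894c

Compose boost 2: (0.204 + 0.317)/(1 + 0.204×0.317) = 0.5210/1.06467 = 0.4894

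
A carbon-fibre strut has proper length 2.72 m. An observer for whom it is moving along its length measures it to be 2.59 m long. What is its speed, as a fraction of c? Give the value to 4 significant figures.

β ≈ 0.3055

γ = L₀/L = 2.72/2.59 = 1.05019
β = √(1 − 1/γ²) = 0.3055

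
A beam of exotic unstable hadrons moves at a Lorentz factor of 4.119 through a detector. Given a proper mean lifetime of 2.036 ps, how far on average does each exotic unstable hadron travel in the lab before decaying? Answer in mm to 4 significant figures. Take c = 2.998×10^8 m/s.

d ≈ 2.439 mm

β = √(1 − 1/γ²) = √(1 − 1/4.119²) = 0.970082
Dilated lifetime: Δt = γτ₀ = 4.119 × 2.036 ps = 8.38628 ps
d = vΔt = 0.970082c × 8.38628 ps = 2.90831×10^8 m/s × 8.38628×10^-12 s = 2.439 mm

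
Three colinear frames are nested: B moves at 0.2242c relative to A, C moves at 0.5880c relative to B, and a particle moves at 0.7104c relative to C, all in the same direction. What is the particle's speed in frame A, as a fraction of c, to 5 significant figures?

Compose boost 2: (0.5880 + 0.2242)/(1 + 0.5880×0.2242) = 0.81220/1.131830 = 0.7175992
Compose boost 3: (0.7104 + 0.7175992)/(1 + 0.7104×0.7175992) = 1.427999/1.509782 = 0.94583

u ≈ 0.94583c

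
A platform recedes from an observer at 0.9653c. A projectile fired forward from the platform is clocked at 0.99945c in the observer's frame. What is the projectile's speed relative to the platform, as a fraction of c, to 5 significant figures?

u' ≈ 0.96932c

Inverse velocity addition: u' = (u − v)/(1 − uv/c²)
= (0.99945 − 0.9653)/(1 − 0.99945×0.9653) = 0.034150/0.03523091 = 0.96932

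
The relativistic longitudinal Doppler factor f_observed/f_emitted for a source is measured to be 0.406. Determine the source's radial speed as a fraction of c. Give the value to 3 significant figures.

β ≈ 0.717

f_obs/f_src = √((1−β)/(1+β)) = 0.406  ⇒  (1−β)/(1+β) = 0.16484
β = |1 − D²|/(1 + D²) = |1 − 0.16484|/(1 + 0.16484) = 0.717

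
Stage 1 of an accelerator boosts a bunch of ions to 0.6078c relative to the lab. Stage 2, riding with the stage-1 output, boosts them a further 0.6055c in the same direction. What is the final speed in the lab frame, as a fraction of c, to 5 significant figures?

Compose boost 2: (0.6055 + 0.6078)/(1 + 0.6055×0.6078) = 1.2133/1.368023 = 0.88690

u ≈ 0.88690c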